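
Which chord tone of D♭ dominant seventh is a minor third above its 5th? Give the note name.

Spelling the chord: D♭ F A♭ C♭.
The 5th is A♭. A minor third above A♭ is C♭.
C♭ is the chord's 7th.

Cb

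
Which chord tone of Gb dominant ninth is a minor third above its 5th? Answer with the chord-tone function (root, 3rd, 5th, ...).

7th

Gb9 is spelled Gb–Bb–Db–Fb–Ab.
The 5th is Db. A minor third above Db is Fb.
Fb is the chord's 7th.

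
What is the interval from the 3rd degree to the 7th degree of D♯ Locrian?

Spelling D♯ Locrian: D♯ E F♯ G♯ A B C♯.
The 3rd degree is F♯ and the 7th degree is C♯.
Counting 5 letters and 7 half steps from F♯ gives a perfect fifth.

perfect fifth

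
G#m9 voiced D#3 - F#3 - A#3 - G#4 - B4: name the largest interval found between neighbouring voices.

minor seventh

Adjacent intervals: D#3→F#3 = minor third; F#3→A#3 = major third; A#3→G#4 = minor seventh; G#4→B4 = minor third.
The largest is A#3 to G#4, a minor seventh (10 semitones).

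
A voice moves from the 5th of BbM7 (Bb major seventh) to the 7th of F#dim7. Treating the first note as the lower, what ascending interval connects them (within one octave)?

minor seventh

BbM7 (Bb major seventh) has F as its 5th, and F#dim7 has Eb as its 7th.
7 letter names make it a seventh; at 10 semitones (a half step narrower than major) the quality is minor.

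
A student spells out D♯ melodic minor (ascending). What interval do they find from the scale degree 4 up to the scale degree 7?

The scale runs D♯ E♯ F♯ G♯ A♯ B♯ C𝄪.
Scale degree 4 = G♯; degree 7 = C𝄪.
G♯ up to C𝄪 is 6 semitones, a half step wider than a perfect fourth, so the interval is augmented.

augmented 4th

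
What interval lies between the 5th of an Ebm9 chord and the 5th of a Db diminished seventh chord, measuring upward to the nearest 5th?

The 5th of Ebm9 is Bb; the 5th of Db diminished seventh is Abb.
7 letter names make it a seventh; at 9 semitones (a whole step narrower than major) the quality is diminished.

d7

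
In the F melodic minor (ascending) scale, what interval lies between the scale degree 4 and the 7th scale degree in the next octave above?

The scale runs F G A♭ B♭ C D E.
Scale degree 4 = B♭; scale degree 7 (up an octave) = E.
11 letter names make it an eleventh; at 18 semitones (a half step wider than perfect) the quality is augmented.

augmented 11th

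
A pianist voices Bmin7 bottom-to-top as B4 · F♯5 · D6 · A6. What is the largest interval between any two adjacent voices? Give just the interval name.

Adjacent intervals: B4→F♯5 = perfect fifth; F♯5→D6 = minor sixth; D6→A6 = perfect fifth.
The largest is F♯5 to D6, a minor sixth (8 semitones).

m6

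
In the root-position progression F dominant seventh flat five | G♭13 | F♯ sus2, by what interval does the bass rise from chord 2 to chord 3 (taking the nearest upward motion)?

augmented 7th

The roots are G♭ and F♯.
From G♭ to F♯: 12 semitones over a seventh = augmented.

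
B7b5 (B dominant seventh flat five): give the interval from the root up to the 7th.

m7

Spelling the chord: B-D♯-F-A.
The root is B and the 7th is A.
B up to A is 10 semitones, a half step narrower than a major seventh, so the interval is minor.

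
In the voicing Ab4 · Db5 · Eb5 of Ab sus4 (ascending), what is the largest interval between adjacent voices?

perfect fourth

Adjacent intervals: Ab4→Db5 = perfect fourth; Db5→Eb5 = major second.
The largest is Ab4 to Db5, a perfect fourth (5 semitones).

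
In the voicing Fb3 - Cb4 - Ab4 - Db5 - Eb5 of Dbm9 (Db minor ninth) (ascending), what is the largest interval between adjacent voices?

Adjacent intervals: Fb3→Cb4 = perfect fifth; Cb4→Ab4 = major sixth; Ab4→Db5 = perfect fourth; Db5→Eb5 = major second.
The largest is Cb4 to Ab4, a major sixth (9 semitones).

M6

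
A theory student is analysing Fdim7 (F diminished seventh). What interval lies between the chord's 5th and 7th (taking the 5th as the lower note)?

minor third

Fdim7 (F diminished seventh): F-Ab-Cb-Ebb.
The 5th is Cb and the 7th is Ebb.
Cb up to Ebb is 3 semitones, a half step narrower than a major third, so the interval is minor.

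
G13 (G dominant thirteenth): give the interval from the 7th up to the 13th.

G dominant thirteenth is spelled G–B–D–F–A–E.
So we need the interval from F up to E.
From F to E is 11 semitones, exactly the major seventh.

major 7th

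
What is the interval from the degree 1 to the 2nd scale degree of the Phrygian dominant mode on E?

minor second

The scale runs E F G# A B C D.
The degree 1 is E and the degree 2 is F.
From E to F: 1 semitone over a second = minor.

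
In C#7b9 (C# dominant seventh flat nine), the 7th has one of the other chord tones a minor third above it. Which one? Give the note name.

D

Spelling the chord: C#–E#–G#–B–D.
The 7th is B. A minor third above B is D.
D is the chord's 9th.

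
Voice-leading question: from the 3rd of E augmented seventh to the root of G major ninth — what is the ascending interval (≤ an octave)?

d8

E augmented seventh has G# as its 3rd, and G major ninth has G as its root.
8 letter names make it an octave; at 11 semitones (a half step narrower than perfect) the quality is diminished.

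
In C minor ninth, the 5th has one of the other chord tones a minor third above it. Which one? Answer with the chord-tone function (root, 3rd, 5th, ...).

Cmin9 is spelled C, Eb, G, Bb, D.
The 5th is G. A minor third above G is Bb.
Bb is the chord's 7th.

7th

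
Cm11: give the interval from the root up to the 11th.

perfect eleventh

The chord tones of C minor eleventh are C-Eb-G-Bb-D-F.
Root = C; 11th = F.
Counting 11 letters and 17 half steps from C gives a perfect eleventh.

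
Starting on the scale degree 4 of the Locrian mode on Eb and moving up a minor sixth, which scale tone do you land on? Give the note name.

Fb

The scale is Eb Fb Gb Ab Bbb Cb Db.
The scale degree 4 is Ab; a minor sixth above that is Fb — scale degree 2.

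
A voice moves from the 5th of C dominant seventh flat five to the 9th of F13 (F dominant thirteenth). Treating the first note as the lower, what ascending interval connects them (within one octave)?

augmented unison

C dominant seventh flat five has Gb as its 5th, and F13 (F dominant thirteenth) has G as its 9th.
Gb up to G is 1 semitone, a half step wider than a perfect unison, so the interval is augmented.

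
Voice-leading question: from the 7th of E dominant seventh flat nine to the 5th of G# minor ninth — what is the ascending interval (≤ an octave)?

The 7th of E dominant seventh flat nine is D; the 5th of G# minor ninth is D#.
D up to D# is 1 semitone, a half step wider than a perfect unison, so the interval is augmented.

augmented unison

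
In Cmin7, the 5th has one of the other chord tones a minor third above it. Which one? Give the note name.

C-7 (C minor seventh) is spelled C, E♭, G, B♭.
The 5th is G. A minor third above G is B♭.
B♭ is the chord's 7th.

Bb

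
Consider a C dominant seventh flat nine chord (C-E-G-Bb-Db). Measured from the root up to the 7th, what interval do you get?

minor seventh

So we need the interval from C up to Bb.
7 letter names make it a seventh; at 10 semitones (a half step narrower than major) the quality is minor.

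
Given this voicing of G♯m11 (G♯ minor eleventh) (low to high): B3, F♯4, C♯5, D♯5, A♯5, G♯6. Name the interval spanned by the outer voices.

major 20th

The outer voices are B3 and G♯6.
From B to G♯ is 33 semitones, exactly the major 20th.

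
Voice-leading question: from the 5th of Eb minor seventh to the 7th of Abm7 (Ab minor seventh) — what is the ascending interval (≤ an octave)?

minor 6th

Eb minor seventh has Bb as its 5th, and Abm7 (Ab minor seventh) has Gb as its 7th.
Bb up to Gb is 8 semitones, a half step narrower than a major sixth, so the interval is minor.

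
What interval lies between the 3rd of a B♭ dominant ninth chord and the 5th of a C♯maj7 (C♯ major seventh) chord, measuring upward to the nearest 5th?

A4

B♭ dominant ninth has D as its 3rd, and C♯maj7 (C♯ major seventh) has G♯ as its 5th.
4 letter names make it a fourth; at 6 semitones (a half step wider than perfect) the quality is augmented.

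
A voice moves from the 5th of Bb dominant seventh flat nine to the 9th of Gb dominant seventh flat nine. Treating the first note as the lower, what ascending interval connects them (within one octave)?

The 5th of Bb dominant seventh flat nine is F; the 9th of Gb dominant seventh flat nine is Abb.
3 letter names make it a third; at 2 semitones (a whole step narrower than major) the quality is diminished.

diminished third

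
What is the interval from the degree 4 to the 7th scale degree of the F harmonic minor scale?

Spelling the F harmonic minor scale: F G Ab Bb C Db E.
Degree 4 = Bb; 7th scale degree = E.
4 letter names make it a fourth; at 6 semitones (a half step wider than perfect) the quality is augmented.

augmented fourth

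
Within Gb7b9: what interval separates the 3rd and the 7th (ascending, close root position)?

Spelling the chord: Gb, Bb, Db, Fb, Abb.
So we need the interval from Bb up to Fb.
From Bb to Fb: 6 semitones over a fifth = diminished.

diminished fifth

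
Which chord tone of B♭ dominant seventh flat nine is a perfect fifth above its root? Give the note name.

The chord tones of B♭7b9 (B♭ dominant seventh flat nine) are B♭, D, F, A♭, C♭.
The root is B♭. A perfect fifth above B♭ is F.
F is the chord's 5th.

F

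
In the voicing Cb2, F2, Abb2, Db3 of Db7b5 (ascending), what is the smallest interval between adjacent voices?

diminished third

Adjacent intervals: Cb2→F2 = augmented fourth; F2→Abb2 = diminished third; Abb2→Db3 = augmented fourth.
The smallest is F2 to Abb2, a diminished third (2 semitones).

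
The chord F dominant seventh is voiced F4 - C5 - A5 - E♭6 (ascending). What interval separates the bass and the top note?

minor 14th

The outer voices are F4 and E♭6.
From F to E♭: 22 semitones over a fourteenth = minor.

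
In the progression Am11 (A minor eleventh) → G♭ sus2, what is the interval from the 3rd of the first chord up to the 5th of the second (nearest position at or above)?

minor 2nd

Am11 (A minor eleventh) has C as its 3rd, and G♭ sus2 has D♭ as its 5th.
From C to D♭: 1 semitone over a second = minor.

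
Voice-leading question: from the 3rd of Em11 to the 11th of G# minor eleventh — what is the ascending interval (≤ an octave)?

A4

Em11 has G as its 3rd, and G# minor eleventh has C# as its 11th.
4 letter names make it a fourth; at 6 semitones (a half step wider than perfect) the quality is augmented.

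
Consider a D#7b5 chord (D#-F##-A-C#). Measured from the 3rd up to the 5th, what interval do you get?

d3

So we need the interval from F## up to A.
3 letter names make it a third; at 2 semitones (a whole step narrower than major) the quality is diminished.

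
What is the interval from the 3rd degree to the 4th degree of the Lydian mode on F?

major 2nd

Spelling the Lydian mode on F: F G A B C D E.
The 3rd degree is A and the scale degree 4 is B.
A up to B spans 2 letter names and 2 semitones — a major second.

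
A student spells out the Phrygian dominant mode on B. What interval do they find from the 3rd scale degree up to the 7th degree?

d5

B phrygian dominant: B C D# E F# G A.
3rd scale degree = D#; degree 7 = A.
From D# to A: 6 semitones over a fifth = diminished.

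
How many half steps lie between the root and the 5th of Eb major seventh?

7

EbΔ7 is spelled Eb-G-Bb-D.
Eb to Bb is a perfect fifth: 7 semitones.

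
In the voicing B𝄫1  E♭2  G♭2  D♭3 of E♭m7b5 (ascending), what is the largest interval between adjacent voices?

Adjacent intervals: B𝄫1→E♭2 = augmented fourth; E♭2→G♭2 = minor third; G♭2→D♭3 = perfect fifth.
The largest is G♭2 to D♭3, a perfect fifth (7 semitones).

perfect fifth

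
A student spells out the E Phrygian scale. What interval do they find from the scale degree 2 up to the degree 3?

major 2nd

E phrygian: E F G A B C D.
The scale degree 2 is F and the 3rd degree is G.
Counting 2 letters and 2 half steps from F gives a major second.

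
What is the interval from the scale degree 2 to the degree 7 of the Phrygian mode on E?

major sixth

The scale runs E F G A B C D.
The scale degree 2 is F and the 7th degree is D.
From F to D is 9 semitones, exactly the major sixth.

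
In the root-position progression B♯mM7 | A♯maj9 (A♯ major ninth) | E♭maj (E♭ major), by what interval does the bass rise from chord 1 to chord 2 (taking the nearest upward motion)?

minor seventh

The roots are B♯ and A♯.
From B♯ to A♯: 10 semitones over a seventh = minor.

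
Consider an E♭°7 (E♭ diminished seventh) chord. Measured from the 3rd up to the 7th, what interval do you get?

diminished 5th

E♭ diminished seventh: E♭-G♭-B𝄫-D𝄫.
3rd = G♭; 7th = D𝄫.
5 letter names make it a fifth; at 6 semitones (a half step narrower than perfect) the quality is diminished.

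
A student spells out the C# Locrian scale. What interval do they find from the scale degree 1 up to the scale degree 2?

Spelling the C# Locrian scale: C# D E F# G A B.
Scale degree 1 = C#; scale degree 2 = D.
C# up to D is 1 semitone, a half step narrower than a major second, so the interval is minor.

minor second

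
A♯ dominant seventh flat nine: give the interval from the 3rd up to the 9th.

d7

Spelling the chord: A♯, C𝄪, E♯, G♯, B.
So we need the interval from C𝄪 up to B.
7 letter names make it a seventh; at 9 semitones (a whole step narrower than major) the quality is diminished.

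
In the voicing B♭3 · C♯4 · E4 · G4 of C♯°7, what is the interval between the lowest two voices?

Those voices are B♭3 and C♯4.
B♭ up to C♯ is 3 semitones, a half step wider than a major second, so the interval is augmented.

A2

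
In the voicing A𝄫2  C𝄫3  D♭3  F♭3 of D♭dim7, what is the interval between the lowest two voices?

minor third

Those voices are A𝄫2 and C𝄫3.
3 letter names make it a third; at 3 semitones (a half step narrower than major) the quality is minor.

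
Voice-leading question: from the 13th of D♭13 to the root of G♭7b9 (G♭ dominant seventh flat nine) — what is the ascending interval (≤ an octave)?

The 13th of D♭13 is B♭; the root of G♭7b9 (G♭ dominant seventh flat nine) is G♭.
6 letter names make it a sixth; at 8 semitones (a half step narrower than major) the quality is minor.

minor 6th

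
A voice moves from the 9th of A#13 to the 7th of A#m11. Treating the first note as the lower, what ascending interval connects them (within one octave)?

A#13 has B# as its 9th, and A#m11 has G# as its 7th.
From B# to G#: 8 semitones over a sixth = minor.

minor sixth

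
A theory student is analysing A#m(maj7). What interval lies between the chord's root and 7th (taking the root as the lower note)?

major seventh

A# minor-major seventh: A#–C#–E#–G##.
So we need the interval from A# up to G##.
From A# to G## is 11 semitones, exactly the major seventh.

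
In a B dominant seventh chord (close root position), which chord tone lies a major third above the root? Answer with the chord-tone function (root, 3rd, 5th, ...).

3rd

Spelling the chord: B D♯ F♯ A.
The root is B. A major third above B is D♯.
D♯ is the chord's 3rd.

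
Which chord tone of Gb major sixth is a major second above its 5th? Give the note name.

Gb6 is spelled Gb-Bb-Db-Eb.
The 5th is Db. A major second above Db is Eb.
Eb is the chord's 6th.

Eb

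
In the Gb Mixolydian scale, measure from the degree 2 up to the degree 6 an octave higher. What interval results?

P12

The scale runs Gb Ab Bb Cb Db Eb Fb.
So we need the interval from Ab up to Eb.
Counting 12 letters and 19 half steps from Ab gives a perfect twelfth.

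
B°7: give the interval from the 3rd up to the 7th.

diminished fifth

Spelling the chord: B, D, F, Ab.
3rd = D; 7th = Ab.
D up to Ab is 6 semitones, a half step narrower than a perfect fifth, so the interval is diminished.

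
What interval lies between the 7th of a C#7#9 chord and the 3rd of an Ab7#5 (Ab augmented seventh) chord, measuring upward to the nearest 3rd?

The 7th of C#7#9 is B; the 3rd of Ab7#5 (Ab augmented seventh) is C.
2 letter names make it a second; at 1 semitone (a half step narrower than major) the quality is minor.

m2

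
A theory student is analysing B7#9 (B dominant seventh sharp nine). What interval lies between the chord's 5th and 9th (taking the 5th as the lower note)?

The chord tones of B7#9 are B-D♯-F♯-A-C𝄪.
That puts F♯ below C𝄪.
F♯ up to C𝄪 is 8 semitones, a half step wider than a perfect fifth, so the interval is augmented.

augmented fifth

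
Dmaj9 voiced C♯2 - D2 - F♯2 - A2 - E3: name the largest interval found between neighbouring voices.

P5

Adjacent intervals: C♯2→D2 = minor second; D2→F♯2 = major third; F♯2→A2 = minor third; A2→E3 = perfect fifth.
The largest is A2 to E3, a perfect fifth (7 semitones).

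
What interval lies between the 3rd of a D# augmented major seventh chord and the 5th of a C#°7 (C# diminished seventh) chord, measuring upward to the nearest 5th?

D# augmented major seventh has F## as its 3rd, and C#°7 (C# diminished seventh) has G as its 5th.
F## up to G is 0 semitones, a whole step narrower than a major second, so the interval is diminished.

diminished second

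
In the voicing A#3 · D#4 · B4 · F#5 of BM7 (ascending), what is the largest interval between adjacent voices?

minor sixth

Adjacent intervals: A#3→D#4 = perfect fourth; D#4→B4 = minor sixth; B4→F#5 = perfect fifth.
The largest is D#4 to B4, a minor sixth (8 semitones).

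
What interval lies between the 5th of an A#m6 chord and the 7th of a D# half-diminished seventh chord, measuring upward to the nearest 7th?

The 5th of A#m6 is E#; the 7th of D# half-diminished seventh is C#.
6 letter names make it a sixth; at 8 semitones (a half step narrower than major) the quality is minor.

minor sixth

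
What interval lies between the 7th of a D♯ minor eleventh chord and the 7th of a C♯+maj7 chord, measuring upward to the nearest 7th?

D♯ minor eleventh has C♯ as its 7th, and C♯+maj7 has B♯ as its 7th.
Counting 7 letters and 11 half steps from C♯ gives a major seventh.

M7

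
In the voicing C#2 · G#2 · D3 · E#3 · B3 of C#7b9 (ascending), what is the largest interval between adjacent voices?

P5

Adjacent intervals: C#2→G#2 = perfect fifth; G#2→D3 = diminished fifth; D3→E#3 = augmented second; E#3→B3 = diminished fifth.
The largest is C#2 to G#2, a perfect fifth (7 semitones).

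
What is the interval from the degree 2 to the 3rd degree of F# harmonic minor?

F# harmonic minor: F# G# A B C# D E#.
Degree 2 = G#; 3rd scale degree = A.
G# up to A is 1 semitone, a half step narrower than a major second, so the interval is minor.

minor 2nd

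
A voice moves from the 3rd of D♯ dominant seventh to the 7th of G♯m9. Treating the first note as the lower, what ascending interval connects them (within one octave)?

d8

The 3rd of D♯ dominant seventh is F𝄪; the 7th of G♯m9 is F♯.
8 letter names make it an octave; at 11 semitones (a half step narrower than perfect) the quality is diminished.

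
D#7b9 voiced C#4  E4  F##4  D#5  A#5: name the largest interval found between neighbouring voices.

minor sixth

Adjacent intervals: C#4→E4 = minor third; E4→F##4 = augmented second; F##4→D#5 = minor sixth; D#5→A#5 = perfect fifth.
The largest is F##4 to D#5, a minor sixth (8 semitones).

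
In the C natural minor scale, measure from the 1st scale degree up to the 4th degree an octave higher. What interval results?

The scale runs C D E♭ F G A♭ B♭.
That puts C below F.
C up to F spans 11 letter names and 17 semitones — a perfect eleventh.

perfect 11th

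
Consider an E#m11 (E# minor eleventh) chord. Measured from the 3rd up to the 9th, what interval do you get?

major 7th

E#m11 is spelled E# G# B# D# F## A#.
3rd = G#; 9th = F##.
G# up to F## spans 7 letter names and 11 semitones — a major seventh.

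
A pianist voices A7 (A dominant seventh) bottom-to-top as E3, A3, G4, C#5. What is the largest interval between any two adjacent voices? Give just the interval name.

Adjacent intervals: E3→A3 = perfect fourth; A3→G4 = minor seventh; G4→C#5 = augmented fourth.
The largest is A3 to G4, a minor seventh (10 semitones).

minor 7th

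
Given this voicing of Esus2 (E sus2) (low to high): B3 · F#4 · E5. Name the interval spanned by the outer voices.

The outer voices are B3 and E5.
From B to E is 17 semitones, exactly the perfect eleventh.

perfect eleventh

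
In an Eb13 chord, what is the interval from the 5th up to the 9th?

perfect fifth

The chord tones of Eb13 are Eb–G–Bb–Db–F–C.
The 5th is Bb and the 9th is F.
Bb up to F spans 5 letter names and 7 semitones — a perfect fifth.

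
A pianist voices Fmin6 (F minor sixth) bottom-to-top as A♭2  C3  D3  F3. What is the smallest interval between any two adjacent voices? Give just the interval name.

Adjacent intervals: A♭2→C3 = major third; C3→D3 = major second; D3→F3 = minor third.
The smallest is C3 to D3, a major second (2 semitones).

M2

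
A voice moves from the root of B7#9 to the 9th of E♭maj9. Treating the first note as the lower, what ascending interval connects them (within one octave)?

B7#9 has B as its root, and E♭maj9 has F as its 9th.
5 letter names make it a fifth; at 6 semitones (a half step narrower than perfect) the quality is diminished.

diminished fifth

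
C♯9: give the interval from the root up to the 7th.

The chord tones of C♯9 (C♯ dominant ninth) are C♯–E♯–G♯–B–D♯.
That puts C♯ below B.
7 letter names make it a seventh; at 10 semitones (a half step narrower than major) the quality is minor.

minor seventh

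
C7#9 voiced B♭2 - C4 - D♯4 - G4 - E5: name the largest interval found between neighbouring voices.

M9

Adjacent intervals: B♭2→C4 = major ninth; C4→D♯4 = augmented second; D♯4→G4 = diminished fourth; G4→E5 = major sixth.
The largest is B♭2 to C4, a major ninth (14 semitones).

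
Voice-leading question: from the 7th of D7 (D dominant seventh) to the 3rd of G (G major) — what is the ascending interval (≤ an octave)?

M7

The 7th of D7 (D dominant seventh) is C; the 3rd of G (G major) is B.
C up to B spans 7 letter names and 11 semitones — a major seventh.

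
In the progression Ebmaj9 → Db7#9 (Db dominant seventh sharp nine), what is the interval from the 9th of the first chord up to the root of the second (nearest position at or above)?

The 9th of Ebmaj9 is F; the root of Db7#9 (Db dominant seventh sharp nine) is Db.
From F to Db: 8 semitones over a sixth = minor.

minor sixth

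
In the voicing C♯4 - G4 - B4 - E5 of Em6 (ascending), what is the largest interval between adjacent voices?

diminished fifth

Adjacent intervals: C♯4→G4 = diminished fifth; G4→B4 = major third; B4→E5 = perfect fourth.
The largest is C♯4 to G4, a diminished fifth (6 semitones).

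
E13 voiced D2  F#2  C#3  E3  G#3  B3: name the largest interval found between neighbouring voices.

Adjacent intervals: D2→F#2 = major third; F#2→C#3 = perfect fifth; C#3→E3 = minor third; E3→G#3 = major third; G#3→B3 = minor third.
The largest is F#2 to C#3, a perfect fifth (7 semitones).

perfect fifth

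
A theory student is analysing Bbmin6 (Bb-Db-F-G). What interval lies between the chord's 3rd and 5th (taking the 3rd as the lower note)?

major 3rd

That puts Db below F.
Db up to F spans 3 letter names and 4 semitones — a major third.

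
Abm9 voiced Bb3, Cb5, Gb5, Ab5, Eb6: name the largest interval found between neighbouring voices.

minor 9th

Adjacent intervals: Bb3→Cb5 = minor ninth; Cb5→Gb5 = perfect fifth; Gb5→Ab5 = major second; Ab5→Eb6 = perfect fifth.
The largest is Bb3 to Cb5, a minor ninth (13 semitones).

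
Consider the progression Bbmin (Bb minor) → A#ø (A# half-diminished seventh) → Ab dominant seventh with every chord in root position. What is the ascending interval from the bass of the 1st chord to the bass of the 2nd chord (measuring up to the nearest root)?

The roots are Bb and A#.
7 letter names make it a seventh; at 12 semitones (a half step wider than major) the quality is augmented.

augmented seventh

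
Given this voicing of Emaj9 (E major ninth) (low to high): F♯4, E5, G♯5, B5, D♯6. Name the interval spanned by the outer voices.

major thirteenth

The outer voices are F♯4 and D♯6.
F♯ up to D♯ spans 13 letter names and 21 semitones — a major thirteenth.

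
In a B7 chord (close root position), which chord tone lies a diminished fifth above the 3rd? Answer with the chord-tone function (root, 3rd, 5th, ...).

B dominant seventh: B-D#-F#-A.
The 3rd is D#. A diminished fifth above D# is A.
A is the chord's 7th.

7th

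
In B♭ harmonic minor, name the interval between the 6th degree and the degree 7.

augmented second

The scale runs B♭ C D♭ E♭ F G♭ A.
6th degree = G♭; 7th degree = A.
2 letter names make it a second; at 3 semitones (a half step wider than major) the quality is augmented.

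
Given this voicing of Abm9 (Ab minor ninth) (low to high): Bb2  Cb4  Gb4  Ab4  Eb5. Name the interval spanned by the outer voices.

The outer voices are Bb2 and Eb5.
From Bb to Eb is 29 semitones, exactly the perfect 18th.

P18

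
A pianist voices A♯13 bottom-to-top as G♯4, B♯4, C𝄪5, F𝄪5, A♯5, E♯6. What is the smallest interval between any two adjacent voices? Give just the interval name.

Adjacent intervals: G♯4→B♯4 = major third; B♯4→C𝄪5 = major second; C𝄪5→F𝄪5 = perfect fourth; F𝄪5→A♯5 = minor third; A♯5→E♯6 = perfect fifth.
The smallest is B♯4 to C𝄪5, a major second (2 semitones).

major second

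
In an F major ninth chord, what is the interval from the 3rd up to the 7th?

Spelling the chord: F-A-C-E-G.
That puts A below E.
From A to E is 7 semitones, exactly the perfect fifth.

perfect 5th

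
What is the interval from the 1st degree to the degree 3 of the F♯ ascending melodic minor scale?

m3

Spelling the F♯ ascending melodic minor scale: F♯ G♯ A B C♯ D♯ E♯.
The 1st degree is F♯ and the degree 3 is A.
F♯ up to A is 3 semitones, a half step narrower than a major third, so the interval is minor.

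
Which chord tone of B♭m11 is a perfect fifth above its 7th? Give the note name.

Eb

The chord tones of B♭m11 are B♭-D♭-F-A♭-C-E♭.
The 7th is A♭. A perfect fifth above A♭ is E♭.
E♭ is the chord's 11th.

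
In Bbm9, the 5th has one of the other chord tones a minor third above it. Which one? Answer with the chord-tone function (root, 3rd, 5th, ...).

Bbm9: Bb-Db-F-Ab-C.
The 5th is F. A minor third above F is Ab.
Ab is the chord's 7th.

7th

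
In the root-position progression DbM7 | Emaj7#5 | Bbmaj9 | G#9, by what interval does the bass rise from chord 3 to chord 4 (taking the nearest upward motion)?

augmented sixth

The roots are Bb and G#.
Bb up to G# is 10 semitones, a half step wider than a major sixth, so the interval is augmented.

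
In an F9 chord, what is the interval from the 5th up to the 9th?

perfect fifth

F9 (F dominant ninth) is spelled F A C E♭ G.
5th = C; 9th = G.
From C to G is 7 semitones, exactly the perfect fifth.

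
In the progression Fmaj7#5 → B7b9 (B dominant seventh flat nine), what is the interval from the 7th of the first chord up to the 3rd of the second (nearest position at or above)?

Fmaj7#5 has E as its 7th, and B7b9 (B dominant seventh flat nine) has D♯ as its 3rd.
From E to D♯ is 11 semitones, exactly the major seventh.

M7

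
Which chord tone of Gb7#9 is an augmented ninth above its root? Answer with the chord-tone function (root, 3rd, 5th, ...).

The chord tones of Gb7#9 (Gb dominant seventh sharp nine) are Gb–Bb–Db–Fb–A.
The root is Gb. An augmented ninth above Gb is A.
A is the chord's 9th.

9th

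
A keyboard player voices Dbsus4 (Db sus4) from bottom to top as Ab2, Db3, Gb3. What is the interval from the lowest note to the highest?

m7

The outer voices are Ab2 and Gb3.
7 letter names make it a seventh; at 10 semitones (a half step narrower than major) the quality is minor.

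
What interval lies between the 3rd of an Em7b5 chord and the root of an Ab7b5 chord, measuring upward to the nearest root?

minor 2nd

The 3rd of Em7b5 is G; the root of Ab7b5 is Ab.
From G to Ab: 1 semitone over a second = minor.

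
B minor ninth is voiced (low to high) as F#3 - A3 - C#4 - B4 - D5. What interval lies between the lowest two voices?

Those voices are F#3 and A3.
3 letter names make it a third; at 3 semitones (a half step narrower than major) the quality is minor.

minor third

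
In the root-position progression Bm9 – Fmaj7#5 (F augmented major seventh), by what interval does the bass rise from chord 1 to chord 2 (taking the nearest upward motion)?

The roots are B and F.
5 letter names make it a fifth; at 6 semitones (a half step narrower than perfect) the quality is diminished.

diminished fifth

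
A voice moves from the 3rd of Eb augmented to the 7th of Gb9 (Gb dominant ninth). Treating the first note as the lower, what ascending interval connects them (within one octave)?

The 3rd of Eb augmented is G; the 7th of Gb9 (Gb dominant ninth) is Fb.
7 letter names make it a seventh; at 9 semitones (a whole step narrower than major) the quality is diminished.

diminished seventh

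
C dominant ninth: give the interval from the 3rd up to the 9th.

m7

The chord tones of C9 are C, E, G, Bb, D.
3rd = E; 9th = D.
7 letter names make it a seventh; at 10 semitones (a half step narrower than major) the quality is minor.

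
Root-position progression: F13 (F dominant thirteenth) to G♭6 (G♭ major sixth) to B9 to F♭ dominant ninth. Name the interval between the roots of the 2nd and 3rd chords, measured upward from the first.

The roots are G♭ and B.
G♭ up to B is 5 semitones, a half step wider than a major third, so the interval is augmented.

augmented 3rd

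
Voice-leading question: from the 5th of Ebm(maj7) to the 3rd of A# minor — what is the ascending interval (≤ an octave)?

Ebm(maj7) has Bb as its 5th, and A# minor has C# as its 3rd.
Bb up to C# is 3 semitones, a half step wider than a major second, so the interval is augmented.

augmented 2nd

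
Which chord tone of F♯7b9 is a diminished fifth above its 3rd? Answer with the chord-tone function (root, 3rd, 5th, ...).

F♯7b9 (F♯ dominant seventh flat nine) is spelled F♯-A♯-C♯-E-G.
The 3rd is A♯. A diminished fifth above A♯ is E.
E is the chord's 7th.

7th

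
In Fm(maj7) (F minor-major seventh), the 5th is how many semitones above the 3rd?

4

F minor-major seventh is spelled F A♭ C E.
A♭ to C is a major third: 4 semitones.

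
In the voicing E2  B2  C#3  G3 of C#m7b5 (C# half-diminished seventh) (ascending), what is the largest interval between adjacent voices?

perfect fifth

Adjacent intervals: E2→B2 = perfect fifth; B2→C#3 = major second; C#3→G3 = diminished fifth.
The largest is E2 to B2, a perfect fifth (7 semitones).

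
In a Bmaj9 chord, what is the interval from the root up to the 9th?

major 9th

B major ninth: B-D♯-F♯-A♯-C♯.
The root is B and the 9th is C♯.
B up to C♯ spans 9 letter names and 14 semitones — a major ninth.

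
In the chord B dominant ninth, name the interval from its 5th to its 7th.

Spelling the chord: B D♯ F♯ A C♯.
That puts F♯ below A.
From F♯ to A: 3 semitones over a third = minor.

m3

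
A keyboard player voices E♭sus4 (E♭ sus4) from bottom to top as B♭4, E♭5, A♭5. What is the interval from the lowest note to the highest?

minor seventh

The outer voices are B♭4 and A♭5.
B♭ up to A♭ is 10 semitones, a half step narrower than a major seventh, so the interval is minor.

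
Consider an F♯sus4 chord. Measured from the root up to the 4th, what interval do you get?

perfect fourth

The chord tones of F♯sus4 are F♯, B, C♯.
So we need the interval from F♯ up to B.
F♯ up to B spans 4 letter names and 5 semitones — a perfect fourth.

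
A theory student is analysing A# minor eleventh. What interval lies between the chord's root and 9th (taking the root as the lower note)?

major 9th

Spelling the chord: A#-C#-E#-G#-B#-D#.
So we need the interval from A# up to B#.
A# up to B# spans 9 letter names and 14 semitones — a major ninth.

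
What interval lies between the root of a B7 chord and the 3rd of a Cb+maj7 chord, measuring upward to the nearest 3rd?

The root of B7 is B; the 3rd of Cb+maj7 is Eb.
B up to Eb is 4 semitones, a half step narrower than a perfect fourth, so the interval is diminished.

diminished fourth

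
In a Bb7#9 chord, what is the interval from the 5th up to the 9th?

Bb dominant seventh sharp nine: Bb D F Ab C#.
5th = F; 9th = C#.
F up to C# is 8 semitones, a half step wider than a perfect fifth, so the interval is augmented.

augmented fifth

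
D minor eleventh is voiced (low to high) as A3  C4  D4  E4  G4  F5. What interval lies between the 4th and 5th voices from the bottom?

Those voices are E4 and G4.
From E to G: 3 semitones over a third = minor.

m3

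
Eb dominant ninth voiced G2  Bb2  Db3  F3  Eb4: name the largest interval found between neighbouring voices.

Adjacent intervals: G2→Bb2 = minor third; Bb2→Db3 = minor third; Db3→F3 = major third; F3→Eb4 = minor seventh.
The largest is F3 to Eb4, a minor seventh (10 semitones).

minor seventh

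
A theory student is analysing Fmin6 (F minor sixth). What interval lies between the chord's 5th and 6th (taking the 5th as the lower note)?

major second

Fmin6 (F minor sixth): F–Ab–C–D.
5th = C; 6th = D.
From C to D is 2 semitones, exactly the major second.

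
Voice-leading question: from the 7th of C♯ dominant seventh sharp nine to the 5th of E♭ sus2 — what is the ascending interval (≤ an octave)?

The 7th of C♯ dominant seventh sharp nine is B; the 5th of E♭ sus2 is B♭.
From B to B♭: 11 semitones over an octave = diminished.

d8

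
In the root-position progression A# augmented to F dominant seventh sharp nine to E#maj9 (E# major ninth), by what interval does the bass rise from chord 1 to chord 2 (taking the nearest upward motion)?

diminished sixth

The roots are A# and F.
From A# to F: 7 semitones over a sixth = diminished.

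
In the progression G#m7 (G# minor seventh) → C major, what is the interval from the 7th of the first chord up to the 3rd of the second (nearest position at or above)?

minor seventh

G#m7 (G# minor seventh) has F# as its 7th, and C major has E as its 3rd.
F# up to E is 10 semitones, a half step narrower than a major seventh, so the interval is minor.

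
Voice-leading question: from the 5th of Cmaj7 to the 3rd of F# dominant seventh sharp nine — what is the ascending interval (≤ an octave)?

augmented second

Cmaj7 has G as its 5th, and F# dominant seventh sharp nine has A# as its 3rd.
From G to A#: 3 semitones over a second = augmented.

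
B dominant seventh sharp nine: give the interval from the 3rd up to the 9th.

B7#9 (B dominant seventh sharp nine) is spelled B D# F# A C##.
That puts D# below C##.
From D# to C## is 11 semitones, exactly the major seventh.

major seventh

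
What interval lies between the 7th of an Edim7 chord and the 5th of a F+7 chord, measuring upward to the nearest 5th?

A7

Edim7 has Db as its 7th, and F+7 has C# as its 5th.
From Db to C#: 12 semitones over a seventh = augmented.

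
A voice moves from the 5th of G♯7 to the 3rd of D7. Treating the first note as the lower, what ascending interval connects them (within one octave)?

minor third

The 5th of G♯7 is D♯; the 3rd of D7 is F♯.
3 letter names make it a third; at 3 semitones (a half step narrower than major) the quality is minor.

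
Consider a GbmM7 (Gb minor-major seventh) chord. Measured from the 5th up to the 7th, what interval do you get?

Spelling the chord: Gb-Bbb-Db-F.
That puts Db below F.
Counting 3 letters and 4 half steps from Db gives a major third.

major third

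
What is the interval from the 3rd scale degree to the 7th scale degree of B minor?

perfect 5th

B natural minor: B C# D E F# G A.
3rd scale degree = D; degree 7 = A.
From D to A is 7 semitones, exactly the perfect fifth.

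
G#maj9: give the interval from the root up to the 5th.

The chord tones of G#maj9 (G# major ninth) are G#-B#-D#-F##-A#.
The root is G# and the 5th is D#.
Counting 5 letters and 7 half steps from G# gives a perfect fifth.

P5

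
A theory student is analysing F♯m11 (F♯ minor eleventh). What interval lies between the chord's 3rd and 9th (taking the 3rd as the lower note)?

F♯m11 is spelled F♯–A–C♯–E–G♯–B.
3rd = A; 9th = G♯.
A up to G♯ spans 7 letter names and 11 semitones — a major seventh.

major seventh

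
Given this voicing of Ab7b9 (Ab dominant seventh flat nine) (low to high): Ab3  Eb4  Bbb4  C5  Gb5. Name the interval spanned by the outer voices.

minor 14th

The outer voices are Ab3 and Gb5.
Ab up to Gb is 22 semitones, a half step narrower than a major fourteenth, so the interval is minor.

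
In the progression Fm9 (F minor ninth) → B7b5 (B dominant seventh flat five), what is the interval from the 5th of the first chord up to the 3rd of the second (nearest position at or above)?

The 5th of Fm9 (F minor ninth) is C; the 3rd of B7b5 (B dominant seventh flat five) is D#.
C up to D# is 3 semitones, a half step wider than a major second, so the interval is augmented.

A2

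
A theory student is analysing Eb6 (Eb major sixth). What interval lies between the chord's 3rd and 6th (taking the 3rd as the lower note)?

Eb6 is spelled Eb–G–Bb–C.
The 3rd is G and the 6th is C.
Counting 4 letters and 5 half steps from G gives a perfect fourth.

perfect 4th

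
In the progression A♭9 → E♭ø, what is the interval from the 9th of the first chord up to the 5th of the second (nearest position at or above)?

The 9th of A♭9 is B♭; the 5th of E♭ø is B𝄫.
From B♭ to B𝄫: 11 semitones over an octave = diminished.

d8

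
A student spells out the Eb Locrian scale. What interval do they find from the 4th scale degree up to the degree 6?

Spelling the Eb Locrian scale: Eb Fb Gb Ab Bbb Cb Db.
The 4th scale degree is Ab and the 6th scale degree is Cb.
3 letter names make it a third; at 3 semitones (a half step narrower than major) the quality is minor.

minor third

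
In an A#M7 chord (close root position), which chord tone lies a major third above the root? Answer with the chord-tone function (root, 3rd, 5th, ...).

A# major seventh: A# C## E# G##.
The root is A#. A major third above A# is C##.
C## is the chord's 3rd.

3rd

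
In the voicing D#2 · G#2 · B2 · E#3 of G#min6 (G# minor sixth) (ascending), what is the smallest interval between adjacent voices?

minor third

Adjacent intervals: D#2→G#2 = perfect fourth; G#2→B2 = minor third; B2→E#3 = augmented fourth.
The smallest is G#2 to B2, a minor third (3 semitones).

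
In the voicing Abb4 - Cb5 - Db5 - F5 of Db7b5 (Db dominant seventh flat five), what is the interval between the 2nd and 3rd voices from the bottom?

M2

Those voices are Cb5 and Db5.
Counting 2 letters and 2 half steps from Cb gives a major second.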